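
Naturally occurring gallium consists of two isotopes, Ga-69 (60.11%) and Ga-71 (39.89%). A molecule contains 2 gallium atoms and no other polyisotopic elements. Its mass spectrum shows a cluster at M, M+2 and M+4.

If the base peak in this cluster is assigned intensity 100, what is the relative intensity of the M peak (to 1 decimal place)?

75.3

(0.6011 + 0.3989)^2 gives M 0.3613, M+2 0.4796, M+4 0.1591; the largest is M+2.
P(M+2) = C(2,1) × 0.6011^1 × 0.3989^1 = 2 × 0.6011 × 0.3989 = 0.479558 (base)
P(M) = C(2,0) × 0.6011^2 × 0.3989^0 = 1 × 0.36132121 × 1.0000 = 0.361321
Relative intensity = 0.361321 / 0.479558 × 100 = 75.3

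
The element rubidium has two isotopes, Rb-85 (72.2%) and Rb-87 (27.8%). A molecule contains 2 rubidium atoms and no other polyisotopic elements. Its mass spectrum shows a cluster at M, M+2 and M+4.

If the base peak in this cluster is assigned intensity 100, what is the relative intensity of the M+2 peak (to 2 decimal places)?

77.01

Binomial terms of (0.722 + 0.278)^2: M 0.5213, M+2 0.4014, M+4 0.0773 → M is the base peak.
P(M) = C(2,0) × 0.722^2 × 0.278^0 = 1 × 0.521284 × 1.0000 = 0.521284 (base)
P(M+2) = C(2,1) × 0.722^1 × 0.278^1 = 2 × 0.7220 × 0.2780 = 0.401432
Relative intensity = 0.401432 / 0.521284 × 100 = 77.01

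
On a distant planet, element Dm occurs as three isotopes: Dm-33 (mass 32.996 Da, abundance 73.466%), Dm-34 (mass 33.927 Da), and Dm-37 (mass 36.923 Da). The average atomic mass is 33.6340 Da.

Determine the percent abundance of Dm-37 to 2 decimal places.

13.05%

The remaining 26.534% is split between Dm-34 (fraction x) and Dm-37 (fraction 0.26534 − x).
Substituting: 33.927x + 36.923(0.26534 − x) = 9.39315864
(33.927 − 36.923)x = -0.40399018  ⇒  x = 0.13484, y = 0.13050
Dm-34: 13.48%, Dm-37: 13.05%.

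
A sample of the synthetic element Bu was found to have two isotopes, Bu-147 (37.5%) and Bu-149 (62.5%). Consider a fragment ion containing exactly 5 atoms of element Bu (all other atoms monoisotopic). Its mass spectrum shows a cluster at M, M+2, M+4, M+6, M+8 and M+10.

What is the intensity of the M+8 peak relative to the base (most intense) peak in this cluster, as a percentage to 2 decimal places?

83.33%

(0.375 + 0.625)^5 gives M 0.0074, M+2 0.0618, M+4 0.2060, M+6 0.3433, M+8 0.2861, M+10 0.0954; the largest is M+6.
P(M+6) = C(5,3) × 0.375^2 × 0.625^3 = 10 × 0.140625 × 0.24414062 = 0.343323 (base)
P(M+8) = C(5,4) × 0.375^1 × 0.625^4 = 5 × 0.3750 × 0.15258789 = 0.286102
Relative intensity = 0.286102 / 0.343323 × 100 = 83.33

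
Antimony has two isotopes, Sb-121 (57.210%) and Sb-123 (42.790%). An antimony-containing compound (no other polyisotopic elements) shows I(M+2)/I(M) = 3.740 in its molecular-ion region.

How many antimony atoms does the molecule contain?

5

For n independent Sb atoms, I(M+2)/I(M) = n · (abundance Sb-123) / (abundance Sb-121) = n · 0.42790/0.57210.
n = 3.740 × 0.57210/0.42790 = 5.00 ≈ 5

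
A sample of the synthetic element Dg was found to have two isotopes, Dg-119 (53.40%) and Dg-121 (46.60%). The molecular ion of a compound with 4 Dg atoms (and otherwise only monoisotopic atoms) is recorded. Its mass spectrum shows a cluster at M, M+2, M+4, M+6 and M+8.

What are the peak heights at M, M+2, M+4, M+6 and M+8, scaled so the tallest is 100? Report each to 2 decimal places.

Expanding (0.5340 + 0.4660)^4:
P(M) = 0.5340^4 = 0.081314
P(M+2) = 4 × 0.5340^3 × 0.4660^1 = 0.283837
P(M+4) = 6 × 0.5340^2 × 0.4660^2 = 0.371540
P(M+6) = 4 × 0.5340^1 × 0.4660^3 = 0.216152
P(M+8) = 0.4660^4 = 0.047157
The M+4 peak is largest (0.371540); scaling to 100 gives 21.89 : 76.39 : 100.00 : 58.18 : 12.69.

21.89 : 76.39 : 100.00 : 58.18 : 12.69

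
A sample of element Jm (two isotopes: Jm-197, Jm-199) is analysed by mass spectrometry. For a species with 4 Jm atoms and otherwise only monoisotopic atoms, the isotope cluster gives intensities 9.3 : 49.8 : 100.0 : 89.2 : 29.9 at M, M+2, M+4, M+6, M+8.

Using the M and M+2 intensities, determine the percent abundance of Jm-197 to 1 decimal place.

Write p for the Jm-197 fraction. I(M+2)/I(M) = [C(4,1)·p^3·(1−p)] / p^4 = 4·(1−p)/p = 49.8/9.3 = 5.3548
(1−p)/p = 5.3548/4 = 1.3387  ⇒  p = 1/(1 + 1.3387) = 0.4276
Jm-197: 42.8%, Jm-199: 57.2%.

42.8%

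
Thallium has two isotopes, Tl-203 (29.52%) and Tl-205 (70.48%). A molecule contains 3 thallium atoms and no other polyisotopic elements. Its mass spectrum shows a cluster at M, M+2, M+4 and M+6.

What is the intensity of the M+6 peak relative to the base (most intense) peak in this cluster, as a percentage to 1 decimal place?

(0.2952 + 0.7048)^3 gives M 0.0257, M+2 0.1843, M+4 0.4399, M+6 0.3501; the largest is M+4.
P(M+4) = C(3,2) × 0.2952^1 × 0.7048^2 = 3 × 0.2952 × 0.49674304 = 0.439916 (base)
P(M+6) = C(3,3) × 0.2952^0 × 0.7048^3 = 1 × 1.0000 × 0.35010449 = 0.350104
Relative intensity = 0.350104 / 0.439916 × 100 = 79.6

79.6%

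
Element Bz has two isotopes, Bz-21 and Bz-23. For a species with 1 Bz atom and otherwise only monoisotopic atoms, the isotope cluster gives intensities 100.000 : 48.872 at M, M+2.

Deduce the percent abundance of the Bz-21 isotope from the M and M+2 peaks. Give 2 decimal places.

67.17%

If p is the fraction of Bz that is Bz-21, then I(M+2)/I(M) = [C(1,1)·p^0·(1−p)] / p^1 = 1·(1−p)/p = 48.872/100.000 = 0.4887
(1−p)/p = 0.4887/1 = 0.4887  ⇒  p = 1/(1 + 0.4887) = 0.6717
Bz-21: 67.17%, Bz-23: 32.83%.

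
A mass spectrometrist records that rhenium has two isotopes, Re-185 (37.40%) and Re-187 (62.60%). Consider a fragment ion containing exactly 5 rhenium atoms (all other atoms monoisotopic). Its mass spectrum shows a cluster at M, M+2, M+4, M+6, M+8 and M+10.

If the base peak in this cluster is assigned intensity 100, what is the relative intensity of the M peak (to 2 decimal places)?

2.13

Binomial terms of (0.3740 + 0.6260)^5: M 0.0073, M+2 0.0612, M+4 0.2050, M+6 0.3431, M+8 0.2872, M+10 0.0961 → M+6 is the base peak.
P(M+6) = C(5,3) × 0.3740^2 × 0.6260^3 = 10 × 0.139876 × 0.24531438 = 0.343136 (base)
P(M) = C(5,0) × 0.3740^5 × 0.6260^0 = 1 × 0.00731742 × 1.0000 = 0.007317
Relative intensity = 0.007317 / 0.343136 × 100 = 2.13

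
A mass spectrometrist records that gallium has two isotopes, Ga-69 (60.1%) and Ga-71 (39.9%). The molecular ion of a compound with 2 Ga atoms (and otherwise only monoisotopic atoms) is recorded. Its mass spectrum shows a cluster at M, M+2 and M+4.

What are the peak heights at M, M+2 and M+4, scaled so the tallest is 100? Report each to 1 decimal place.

The 2 Ga atoms are independent, so intensities follow the terms of (0.601 + 0.399)^2.
P(M) = 0.601^2 = 0.361201
P(M+2) = 2 × 0.601^1 × 0.399^1 = 0.479598
P(M+4) = 0.399^2 = 0.159201
The M+2 peak is largest (0.479598); scaling to 100 gives 75.3 : 100.0 : 33.2.

75.3 : 100.0 : 33.2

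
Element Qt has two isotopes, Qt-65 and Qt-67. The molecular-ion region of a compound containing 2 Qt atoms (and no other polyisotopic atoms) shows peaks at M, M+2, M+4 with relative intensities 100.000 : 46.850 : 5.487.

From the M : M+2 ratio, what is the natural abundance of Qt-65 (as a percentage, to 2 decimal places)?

81.02%

Write p for the Qt-65 fraction. I(M+2)/I(M) = [C(2,1)·p^1·(1−p)] / p^2 = 2·(1−p)/p = 46.850/100.000 = 0.4685
(1−p)/p = 0.4685/2 = 0.2343  ⇒  p = 1/(1 + 0.2343) = 0.8102
Qt-65: 81.02%, Qt-67: 18.98%.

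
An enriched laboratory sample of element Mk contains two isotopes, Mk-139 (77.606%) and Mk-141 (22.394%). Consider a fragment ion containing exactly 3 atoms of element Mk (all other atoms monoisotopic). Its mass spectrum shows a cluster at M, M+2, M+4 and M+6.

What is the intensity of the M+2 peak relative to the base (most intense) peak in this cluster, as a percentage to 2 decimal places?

(0.77606 + 0.22394)^3 gives M 0.4674, M+2 0.4046, M+4 0.1168, M+6 0.0112; the largest is M.
P(M) = C(3,0) × 0.77606^3 × 0.22394^0 = 1 × 0.46739698 × 1.0000 = 0.467397 (base)
P(M+2) = C(3,1) × 0.77606^2 × 0.22394^1 = 3 × 0.60226912 × 0.22394 = 0.404616
Relative intensity = 0.404616 / 0.467397 × 100 = 86.57

86.57%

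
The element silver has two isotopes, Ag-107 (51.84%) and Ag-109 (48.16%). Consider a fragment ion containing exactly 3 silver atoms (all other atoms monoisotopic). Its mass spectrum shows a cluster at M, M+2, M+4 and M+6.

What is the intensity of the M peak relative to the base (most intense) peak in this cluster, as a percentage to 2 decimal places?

Term probabilities: M 0.1393, M+2 0.3883, M+4 0.3607, M+6 0.1117. Base peak = M+2.
P(M+2) = C(3,1) × 0.5184^2 × 0.4816^1 = 3 × 0.26873856 × 0.4816 = 0.388273 (base)
P(M) = C(3,0) × 0.5184^3 × 0.4816^0 = 1 × 0.13931407 × 1.0000 = 0.139314
Relative intensity = 0.139314 / 0.388273 × 100 = 35.88

35.88%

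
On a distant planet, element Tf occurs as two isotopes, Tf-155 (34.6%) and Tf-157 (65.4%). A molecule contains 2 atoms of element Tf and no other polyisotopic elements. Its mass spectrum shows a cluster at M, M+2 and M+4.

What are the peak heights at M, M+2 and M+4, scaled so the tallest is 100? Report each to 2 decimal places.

Each Tf atom is independently Tf-155 (p = 0.346) or Tf-157 (q = 0.654); the cluster is the binomial expansion (p + q)^2.
P(M) = 0.346^2 = 0.119716
P(M+2) = 2 × 0.346^1 × 0.654^1 = 0.452568
P(M+4) = 0.654^2 = 0.427716
The M+2 peak is largest (0.452568); scaling to 100 gives 26.45 : 100.00 : 94.51.

26.45 : 100.00 : 94.51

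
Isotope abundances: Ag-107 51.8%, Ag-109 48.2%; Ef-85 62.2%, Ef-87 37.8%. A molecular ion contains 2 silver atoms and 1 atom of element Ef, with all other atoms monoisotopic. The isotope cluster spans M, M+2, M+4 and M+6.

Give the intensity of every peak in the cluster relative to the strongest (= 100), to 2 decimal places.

Silver pattern (n=2): 0.268324 : 0.499352 : 0.232324
Element Ef pattern (n=1): 0.6220 : 0.3780
Convolve the two distributions (both contribute in 2-u steps):
  M: 0.268324×0.6220 = 0.166898
  M+2: 0.268324×0.3780 + 0.499352×0.6220 = 0.412023
  M+4: 0.499352×0.3780 + 0.232324×0.6220 = 0.333261
  M+6: 0.232324×0.3780 = 0.087818
Scale to base peak (0.412023) = 100: 40.51 : 100.00 : 80.88 : 21.31

40.51 : 100.00 : 80.88 : 21.31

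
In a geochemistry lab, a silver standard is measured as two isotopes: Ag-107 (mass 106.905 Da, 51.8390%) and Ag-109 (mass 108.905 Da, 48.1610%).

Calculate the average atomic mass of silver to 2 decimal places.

The abundance-weighted mean is 0.518390 × 106.905 + 0.481610 × 108.905
= 55.4185 + 52.4497 = 107.8682 Da

107.87 Da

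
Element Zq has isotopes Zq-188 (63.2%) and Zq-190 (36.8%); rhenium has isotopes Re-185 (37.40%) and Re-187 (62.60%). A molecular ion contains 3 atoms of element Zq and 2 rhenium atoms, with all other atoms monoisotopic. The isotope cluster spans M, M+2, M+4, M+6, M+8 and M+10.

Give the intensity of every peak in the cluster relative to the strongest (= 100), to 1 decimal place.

10.3 : 52.7 : 100.0 : 87.9 : 36.3 : 5.7

Element Zq pattern (n=3): 0.25243597 : 0.4409641 : 0.2567639 : 0.04983603
Rhenium pattern (n=2): 0.139876 : 0.468248 : 0.391876
Convolve the two distributions (both contribute in 2-u steps):
  M: 0.25243597×0.139876 = 0.035310
  M+2: 0.25243597×0.468248 + 0.4409641×0.139876 = 0.179883
  M+4: 0.25243597×0.391876 + 0.4409641×0.468248 + 0.2567639×0.139876 = 0.341319
  M+6: 0.4409641×0.391876 + 0.2567639×0.468248 + 0.04983603×0.139876 = 0.300003
  M+8: 0.2567639×0.391876 + 0.04983603×0.468248 = 0.123955
  M+10: 0.04983603×0.391876 = 0.019530
Scale to base peak (0.341319) = 100: 10.3 : 52.7 : 100.0 : 87.9 : 36.3 : 5.7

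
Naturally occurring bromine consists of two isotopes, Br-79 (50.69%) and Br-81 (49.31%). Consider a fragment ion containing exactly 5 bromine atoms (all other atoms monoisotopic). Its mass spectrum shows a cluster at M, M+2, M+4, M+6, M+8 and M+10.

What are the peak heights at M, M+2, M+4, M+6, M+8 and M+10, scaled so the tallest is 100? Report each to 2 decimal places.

Expanding (0.5069 + 0.4931)^5:
P(M) = 0.5069^5 = 0.033467
P(M+2) = 5 × 0.5069^4 × 0.4931^1 = 0.162777
P(M+4) = 10 × 0.5069^3 × 0.4931^2 = 0.316692
P(M+6) = 10 × 0.5069^2 × 0.4931^3 = 0.308070
P(M+8) = 5 × 0.5069^1 × 0.4931^4 = 0.149842
P(M+10) = 0.4931^5 = 0.029152
The M+4 peak is largest (0.316692); scaling to 100 gives 10.57 : 51.40 : 100.00 : 97.28 : 47.31 : 9.21.

10.57 : 51.40 : 100.00 : 97.28 : 47.31 : 9.21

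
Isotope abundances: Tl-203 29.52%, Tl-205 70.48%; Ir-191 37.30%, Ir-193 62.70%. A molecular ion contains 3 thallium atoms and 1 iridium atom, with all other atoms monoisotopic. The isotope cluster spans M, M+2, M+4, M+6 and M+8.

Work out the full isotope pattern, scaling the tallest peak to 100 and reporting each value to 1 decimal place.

Thallium pattern (n=3): 0.02572463 : 0.18425524 : 0.43991564 : 0.35010449
Iridium pattern (n=1): 0.3730 : 0.6270
Convolve the two distributions (both contribute in 2-u steps):
  M: 0.02572463×0.3730 = 0.009595
  M+2: 0.02572463×0.6270 + 0.18425524×0.3730 = 0.084857
  M+4: 0.18425524×0.6270 + 0.43991564×0.3730 = 0.279617
  M+6: 0.43991564×0.6270 + 0.35010449×0.3730 = 0.406416
  M+8: 0.35010449×0.6270 = 0.219516
Scale to base peak (0.406416) = 100: 2.4 : 20.9 : 68.8 : 100.0 : 54.0

2.4 : 20.9 : 68.8 : 100.0 : 54.0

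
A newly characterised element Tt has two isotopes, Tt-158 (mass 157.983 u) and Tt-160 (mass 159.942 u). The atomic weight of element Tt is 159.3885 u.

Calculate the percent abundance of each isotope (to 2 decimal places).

With x = fraction of Tt-158 (so Tt-160 is 1 − x):
157.983·x + 159.942·(1 − x) = 159.3885
(157.983 − 159.942)·x = 159.3885 − 159.942
x = -0.5535 / -1.959 = 0.28254 → 28.25% Tt-158, 71.75% Tt-160.

Tt-158: 28.25%, Tt-160: 71.75%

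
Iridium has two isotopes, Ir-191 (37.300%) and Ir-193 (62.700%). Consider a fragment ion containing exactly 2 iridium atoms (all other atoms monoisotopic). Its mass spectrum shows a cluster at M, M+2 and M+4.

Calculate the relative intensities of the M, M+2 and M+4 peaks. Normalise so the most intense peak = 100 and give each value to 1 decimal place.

Expanding (0.37300 + 0.62700)^2:
P(M) = 0.37300^2 = 0.139129
P(M+2) = 2 × 0.37300^1 × 0.62700^1 = 0.467742
P(M+4) = 0.62700^2 = 0.393129
The M+2 peak is largest (0.467742); scaling to 100 gives 29.7 : 100.0 : 84.0.

29.7 : 100.0 : 84.0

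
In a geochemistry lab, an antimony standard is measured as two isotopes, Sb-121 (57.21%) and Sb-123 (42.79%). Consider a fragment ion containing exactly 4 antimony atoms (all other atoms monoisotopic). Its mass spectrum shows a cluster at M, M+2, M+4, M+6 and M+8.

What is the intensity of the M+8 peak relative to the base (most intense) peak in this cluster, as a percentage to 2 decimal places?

Binomial terms of (0.5721 + 0.4279)^4: M 0.1071, M+2 0.3205, M+4 0.3596, M+6 0.1793, M+8 0.0335 → M+4 is the base peak.
P(M+4) = C(4,2) × 0.5721^2 × 0.4279^2 = 6 × 0.32729841 × 0.18309841 = 0.359567 (base)
P(M+8) = C(4,4) × 0.5721^0 × 0.4279^4 = 1 × 1.0000 × 0.03352503 = 0.033525
Relative intensity = 0.033525 / 0.359567 × 100 = 9.32

9.32%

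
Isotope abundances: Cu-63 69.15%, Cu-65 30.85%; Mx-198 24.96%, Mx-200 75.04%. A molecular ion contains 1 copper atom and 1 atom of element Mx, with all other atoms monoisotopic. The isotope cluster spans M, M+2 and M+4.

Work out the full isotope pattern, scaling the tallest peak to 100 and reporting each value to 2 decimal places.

28.96 : 100.00 : 38.85

Copper pattern (n=1): 0.6915 : 0.3085
Element Mx pattern (n=1): 0.2496 : 0.7504
Convolve the two distributions (both contribute in 2-u steps):
  M: 0.6915×0.2496 = 0.172598
  M+2: 0.6915×0.7504 + 0.3085×0.2496 = 0.595903
  M+4: 0.3085×0.7504 = 0.231498
Scale to base peak (0.595903) = 100: 28.96 : 100.00 : 38.85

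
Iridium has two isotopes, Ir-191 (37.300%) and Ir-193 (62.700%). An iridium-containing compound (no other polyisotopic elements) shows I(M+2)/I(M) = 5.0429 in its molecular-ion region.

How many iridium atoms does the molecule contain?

The M+2/M ratio from n Ir atoms is n · q/p = n · 0.62700/0.37300.
n = 5.0429 × 0.37300/0.62700 = 3.00 ≈ 3

3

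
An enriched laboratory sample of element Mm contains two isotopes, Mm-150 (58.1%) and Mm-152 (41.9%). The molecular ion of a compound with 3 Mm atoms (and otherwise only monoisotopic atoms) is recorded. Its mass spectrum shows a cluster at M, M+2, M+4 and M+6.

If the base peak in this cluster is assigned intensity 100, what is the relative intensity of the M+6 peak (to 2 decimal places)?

17.34

Binomial terms of (0.581 + 0.419)^3: M 0.1961, M+2 0.4243, M+4 0.3060, M+6 0.0736 → M+2 is the base peak.
P(M+2) = C(3,1) × 0.581^2 × 0.419^1 = 3 × 0.337561 × 0.4190 = 0.424314 (base)
P(M+6) = C(3,3) × 0.581^0 × 0.419^3 = 1 × 1.0000 × 0.07356006 = 0.073560
Relative intensity = 0.073560 / 0.424314 × 100 = 17.34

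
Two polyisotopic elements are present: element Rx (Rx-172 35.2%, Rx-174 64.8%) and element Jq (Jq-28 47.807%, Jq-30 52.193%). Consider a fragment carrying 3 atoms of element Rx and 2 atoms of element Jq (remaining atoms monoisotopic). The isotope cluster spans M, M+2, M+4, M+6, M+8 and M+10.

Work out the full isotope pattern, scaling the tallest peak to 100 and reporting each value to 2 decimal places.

Element Rx pattern (n=3): 0.04361421 : 0.24086938 : 0.44341862 : 0.27209779
Element Jq pattern (n=2): 0.22855092 : 0.49903815 : 0.27241092
Convolve the two distributions (both contribute in 2-u steps):
  M: 0.04361421×0.22855092 = 0.009968
  M+2: 0.04361421×0.49903815 + 0.24086938×0.22855092 = 0.076816
  M+4: 0.04361421×0.27241092 + 0.24086938×0.49903815 + 0.44341862×0.22855092 = 0.233428
  M+6: 0.24086938×0.27241092 + 0.44341862×0.49903815 + 0.27209779×0.22855092 = 0.349086
  M+8: 0.44341862×0.27241092 + 0.27209779×0.49903815 = 0.256579
  M+10: 0.27209779×0.27241092 = 0.074122
Scale to base peak (0.349086) = 100: 2.86 : 22.00 : 66.87 : 100.00 : 73.50 : 21.23

2.86 : 22.00 : 66.87 : 100.00 : 73.50 : 21.23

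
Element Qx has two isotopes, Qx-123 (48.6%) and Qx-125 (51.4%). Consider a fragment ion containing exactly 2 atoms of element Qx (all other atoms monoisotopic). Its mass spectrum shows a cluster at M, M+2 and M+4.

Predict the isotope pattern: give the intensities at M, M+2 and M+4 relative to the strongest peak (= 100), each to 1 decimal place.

47.3 : 100.0 : 52.9

The 2 Qx atoms are independent, so intensities follow the terms of (0.486 + 0.514)^2.
P(M) = 0.486^2 = 0.236196
P(M+2) = 2 × 0.486^1 × 0.514^1 = 0.499608
P(M+4) = 0.514^2 = 0.264196
The M+2 peak is largest (0.499608); scaling to 100 gives 47.3 : 100.0 : 52.9.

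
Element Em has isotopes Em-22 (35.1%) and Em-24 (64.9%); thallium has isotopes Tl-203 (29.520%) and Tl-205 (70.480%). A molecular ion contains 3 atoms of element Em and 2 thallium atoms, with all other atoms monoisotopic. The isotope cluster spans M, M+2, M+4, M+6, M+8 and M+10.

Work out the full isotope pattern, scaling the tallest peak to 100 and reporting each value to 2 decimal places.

Element Em pattern (n=3): 0.04324355 : 0.23987235 : 0.44352465 : 0.27335945
Thallium pattern (n=2): 0.08714304 : 0.41611392 : 0.49674304
Convolve the two distributions (both contribute in 2-u steps):
  M: 0.04324355×0.08714304 = 0.003768
  M+2: 0.04324355×0.41611392 + 0.23987235×0.08714304 = 0.038897
  M+4: 0.04324355×0.49674304 + 0.23987235×0.41611392 + 0.44352465×0.08714304 = 0.159945
  M+6: 0.23987235×0.49674304 + 0.44352465×0.41611392 + 0.27335945×0.08714304 = 0.327533
  M+8: 0.44352465×0.49674304 + 0.27335945×0.41611392 = 0.334066
  M+10: 0.27335945×0.49674304 = 0.135789
Scale to base peak (0.334066) = 100: 1.13 : 11.64 : 47.88 : 98.04 : 100.00 : 40.65

1.13 : 11.64 : 47.88 : 98.04 : 100.00 : 40.65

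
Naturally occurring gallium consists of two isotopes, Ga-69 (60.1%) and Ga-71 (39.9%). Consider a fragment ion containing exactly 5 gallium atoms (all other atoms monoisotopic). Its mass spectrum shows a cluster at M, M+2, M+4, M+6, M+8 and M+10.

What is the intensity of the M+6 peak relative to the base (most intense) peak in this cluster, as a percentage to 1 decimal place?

66.4%

Term probabilities: M 0.0784, M+2 0.2603, M+4 0.3456, M+6 0.2294, M+8 0.0762, M+10 0.0101. Base peak = M+4.
P(M+4) = C(5,2) × 0.601^3 × 0.399^2 = 10 × 0.2170818 × 0.159201 = 0.345596 (base)
P(M+6) = C(5,3) × 0.601^2 × 0.399^3 = 10 × 0.361201 × 0.0635212 = 0.229439
Relative intensity = 0.229439 / 0.345596 × 100 = 66.4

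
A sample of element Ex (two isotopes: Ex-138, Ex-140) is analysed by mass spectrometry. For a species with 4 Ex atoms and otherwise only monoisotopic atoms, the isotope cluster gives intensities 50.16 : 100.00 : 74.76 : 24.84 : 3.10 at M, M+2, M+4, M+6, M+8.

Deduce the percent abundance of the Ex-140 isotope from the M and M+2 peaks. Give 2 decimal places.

Let p = fractional abundance of Ex-138. I(M+2)/I(M) = [C(4,1)·p^3·(1−p)] / p^4 = 4·(1−p)/p = 100.00/50.16 = 1.9936
(1−p)/p = 1.9936/4 = 0.4984  ⇒  p = 1/(1 + 0.4984) = 0.6674
Ex-138: 66.74%, Ex-140: 33.26%.

33.26%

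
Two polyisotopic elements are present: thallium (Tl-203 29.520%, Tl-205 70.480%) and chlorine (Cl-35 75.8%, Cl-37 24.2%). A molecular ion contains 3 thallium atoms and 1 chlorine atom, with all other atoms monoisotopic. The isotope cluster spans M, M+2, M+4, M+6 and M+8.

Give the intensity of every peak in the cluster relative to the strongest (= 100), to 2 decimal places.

5.16 : 38.59 : 100.00 : 98.36 : 22.41

Thallium pattern (n=3): 0.02572463 : 0.18425524 : 0.43991564 : 0.35010449
Chlorine pattern (n=1): 0.7580 : 0.2420
Convolve the two distributions (both contribute in 2-u steps):
  M: 0.02572463×0.7580 = 0.019499
  M+2: 0.02572463×0.2420 + 0.18425524×0.7580 = 0.145891
  M+4: 0.18425524×0.2420 + 0.43991564×0.7580 = 0.378046
  M+6: 0.43991564×0.2420 + 0.35010449×0.7580 = 0.371839
  M+8: 0.35010449×0.2420 = 0.084725
Scale to base peak (0.378046) = 100: 5.16 : 38.59 : 100.00 : 98.36 : 22.41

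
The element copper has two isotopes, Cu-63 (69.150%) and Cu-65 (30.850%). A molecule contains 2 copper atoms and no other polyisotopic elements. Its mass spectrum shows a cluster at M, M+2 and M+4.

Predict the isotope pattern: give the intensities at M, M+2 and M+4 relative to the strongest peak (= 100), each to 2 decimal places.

100.00 : 89.23 : 19.90

Each Cu atom is independently Cu-63 (p = 0.69150) or Cu-65 (q = 0.30850); the cluster is the binomial expansion (p + q)^2.
P(M) = 0.69150^2 = 0.478172
P(M+2) = 2 × 0.69150^1 × 0.30850^1 = 0.426656
P(M+4) = 0.30850^2 = 0.095172
The M peak is largest (0.478172); scaling to 100 gives 100.00 : 89.23 : 19.90.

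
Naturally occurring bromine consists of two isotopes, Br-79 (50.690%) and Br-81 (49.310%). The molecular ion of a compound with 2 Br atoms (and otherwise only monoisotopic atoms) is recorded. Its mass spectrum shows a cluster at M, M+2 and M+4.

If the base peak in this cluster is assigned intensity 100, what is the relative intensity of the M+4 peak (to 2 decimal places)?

48.64

Term probabilities: M 0.2569, M+2 0.4999, M+4 0.2431. Base peak = M+2.
P(M+2) = C(2,1) × 0.50690^1 × 0.49310^1 = 2 × 0.5069 × 0.4931 = 0.499905 (base)
P(M+4) = C(2,2) × 0.50690^0 × 0.49310^2 = 1 × 1.0000 × 0.24314761 = 0.243148
Relative intensity = 0.243148 / 0.499905 × 100 = 48.64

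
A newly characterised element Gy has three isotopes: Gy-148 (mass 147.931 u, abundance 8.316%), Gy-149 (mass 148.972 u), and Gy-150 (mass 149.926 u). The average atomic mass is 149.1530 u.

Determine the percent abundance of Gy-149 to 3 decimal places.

63.637%

The remaining 91.684% is split between Gy-149 (fraction x) and Gy-150 (fraction 0.91684 − x).
Substituting: 148.972x + 149.926(0.91684 − x) = 136.85105804
(148.972 − 149.926)x = -0.6070958  ⇒  x = 0.63637, y = 0.28047
Gy-149: 63.637%, Gy-150: 28.047%.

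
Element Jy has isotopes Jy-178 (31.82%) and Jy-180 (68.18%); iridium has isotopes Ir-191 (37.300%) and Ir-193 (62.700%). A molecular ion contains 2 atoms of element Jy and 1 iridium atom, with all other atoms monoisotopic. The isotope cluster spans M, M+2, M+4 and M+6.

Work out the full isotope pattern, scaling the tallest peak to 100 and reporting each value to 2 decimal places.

Element Jy pattern (n=2): 0.10125124 : 0.43389752 : 0.46485124
Iridium pattern (n=1): 0.3730 : 0.6270
Convolve the two distributions (both contribute in 2-u steps):
  M: 0.10125124×0.3730 = 0.037767
  M+2: 0.10125124×0.6270 + 0.43389752×0.3730 = 0.225328
  M+4: 0.43389752×0.6270 + 0.46485124×0.3730 = 0.445443
  M+6: 0.46485124×0.6270 = 0.291462
Scale to base peak (0.445443) = 100: 8.48 : 50.59 : 100.00 : 65.43

8.48 : 50.59 : 100.00 : 65.43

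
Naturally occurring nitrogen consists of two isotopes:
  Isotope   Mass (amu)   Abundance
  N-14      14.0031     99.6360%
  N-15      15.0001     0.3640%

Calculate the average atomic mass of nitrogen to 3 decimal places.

The abundance-weighted mean is 0.996360 × 14.0031 + 0.003640 × 15.0001
= 13.95213 + 0.05460 = 14.00673 amu

14.007 amu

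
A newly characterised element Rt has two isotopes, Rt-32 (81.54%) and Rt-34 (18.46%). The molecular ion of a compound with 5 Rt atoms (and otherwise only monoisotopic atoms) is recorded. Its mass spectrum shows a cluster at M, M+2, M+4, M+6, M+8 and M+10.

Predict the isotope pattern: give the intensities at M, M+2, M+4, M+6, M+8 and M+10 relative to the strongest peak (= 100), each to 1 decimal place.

The 5 Rt atoms are independent, so intensities follow the terms of (0.8154 + 0.1846)^5.
P(M) = 0.8154^5 = 0.360457
P(M+2) = 5 × 0.8154^4 × 0.1846^1 = 0.408023
P(M+4) = 10 × 0.8154^3 × 0.1846^2 = 0.184746
P(M+6) = 10 × 0.8154^2 × 0.1846^3 = 0.041825
P(M+8) = 5 × 0.8154^1 × 0.1846^4 = 0.004734
P(M+10) = 0.1846^5 = 0.000214
The M+2 peak is largest (0.408023); scaling to 100 gives 88.3 : 100.0 : 45.3 : 10.3 : 1.2 : 0.1.

88.3 : 100.0 : 45.3 : 10.3 : 1.2 : 0.1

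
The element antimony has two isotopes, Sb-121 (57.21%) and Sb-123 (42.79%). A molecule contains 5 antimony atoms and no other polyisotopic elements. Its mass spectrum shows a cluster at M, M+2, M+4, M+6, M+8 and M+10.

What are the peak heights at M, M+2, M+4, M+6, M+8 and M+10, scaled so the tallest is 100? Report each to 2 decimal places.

Each Sb atom is independently Sb-121 (p = 0.5721) or Sb-123 (q = 0.4279); the cluster is the binomial expansion (p + q)^5.
P(M) = 0.5721^5 = 0.061286
P(M+2) = 5 × 0.5721^4 × 0.4279^1 = 0.229192
P(M+4) = 10 × 0.5721^3 × 0.4279^2 = 0.342847
P(M+6) = 10 × 0.5721^2 × 0.4279^3 = 0.256431
P(M+8) = 5 × 0.5721^1 × 0.4279^4 = 0.095898
P(M+10) = 0.4279^5 = 0.014345
The M+4 peak is largest (0.342847); scaling to 100 gives 17.88 : 66.85 : 100.00 : 74.79 : 27.97 : 4.18.

17.88 : 66.85 : 100.00 : 74.79 : 27.97 : 4.18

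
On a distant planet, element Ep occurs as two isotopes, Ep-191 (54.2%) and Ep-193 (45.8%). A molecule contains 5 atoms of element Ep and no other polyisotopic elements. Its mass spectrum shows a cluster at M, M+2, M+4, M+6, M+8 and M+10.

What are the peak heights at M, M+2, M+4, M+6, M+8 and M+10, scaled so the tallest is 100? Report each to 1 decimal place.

14.0 : 59.2 : 100.0 : 84.5 : 35.7 : 6.0

Expanding (0.542 + 0.458)^5:
P(M) = 0.542^5 = 0.046773
P(M+2) = 5 × 0.542^4 × 0.458^1 = 0.197621
P(M+4) = 10 × 0.542^3 × 0.458^2 = 0.333986
P(M+6) = 10 × 0.542^2 × 0.458^3 = 0.282225
P(M+8) = 5 × 0.542^1 × 0.458^4 = 0.119243
P(M+10) = 0.458^5 = 0.020152
The M+4 peak is largest (0.333986); scaling to 100 gives 14.0 : 59.2 : 100.0 : 84.5 : 35.7 : 6.0.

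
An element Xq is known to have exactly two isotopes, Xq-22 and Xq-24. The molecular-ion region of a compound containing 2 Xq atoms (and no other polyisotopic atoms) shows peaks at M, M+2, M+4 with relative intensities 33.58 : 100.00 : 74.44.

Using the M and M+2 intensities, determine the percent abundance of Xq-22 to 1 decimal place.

40.2%

If p is the fraction of Xq that is Xq-22, then I(M+2)/I(M) = [C(2,1)·p^1·(1−p)] / p^2 = 2·(1−p)/p = 100.00/33.58 = 2.9780
(1−p)/p = 2.9780/2 = 1.4890  ⇒  p = 1/(1 + 1.4890) = 0.4018
Xq-22: 40.2%, Xq-24: 59.8%.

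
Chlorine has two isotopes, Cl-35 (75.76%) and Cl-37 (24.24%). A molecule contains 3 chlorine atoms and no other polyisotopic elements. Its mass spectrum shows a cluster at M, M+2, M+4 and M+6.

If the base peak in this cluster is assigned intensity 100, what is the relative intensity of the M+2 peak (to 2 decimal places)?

Term probabilities: M 0.4348, M+2 0.4174, M+4 0.1335, M+6 0.0142. Base peak = M.
P(M) = C(3,0) × 0.7576^3 × 0.2424^0 = 1 × 0.4348304 × 1.0000 = 0.434830 (base)
P(M+2) = C(3,1) × 0.7576^2 × 0.2424^1 = 3 × 0.57395776 × 0.2424 = 0.417382
Relative intensity = 0.417382 / 0.434830 × 100 = 95.99

95.99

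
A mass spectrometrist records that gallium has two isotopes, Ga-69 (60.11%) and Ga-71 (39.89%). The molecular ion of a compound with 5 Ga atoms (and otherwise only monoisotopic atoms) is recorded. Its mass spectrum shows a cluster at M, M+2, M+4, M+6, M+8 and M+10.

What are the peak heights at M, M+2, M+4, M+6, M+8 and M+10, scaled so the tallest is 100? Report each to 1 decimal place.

22.7 : 75.3 : 100.0 : 66.4 : 22.0 : 2.9

Expanding (0.6011 + 0.3989)^5:
P(M) = 0.6011^5 = 0.078475
P(M+2) = 5 × 0.6011^4 × 0.3989^1 = 0.260388
P(M+4) = 10 × 0.6011^3 × 0.3989^2 = 0.345596
P(M+6) = 10 × 0.6011^2 × 0.3989^3 = 0.229343
P(M+8) = 5 × 0.6011^1 × 0.3989^4 = 0.076098
P(M+10) = 0.3989^5 = 0.010100
The M+4 peak is largest (0.345596); scaling to 100 gives 22.7 : 75.3 : 100.0 : 66.4 : 22.0 : 2.9.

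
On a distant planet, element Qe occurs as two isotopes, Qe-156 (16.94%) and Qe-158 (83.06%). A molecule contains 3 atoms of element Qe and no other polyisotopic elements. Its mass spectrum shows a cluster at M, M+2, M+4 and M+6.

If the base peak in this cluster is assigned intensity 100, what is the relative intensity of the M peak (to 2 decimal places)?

0.85

(0.1694 + 0.8306)^3 gives M 0.0049, M+2 0.0715, M+4 0.3506, M+6 0.5730; the largest is M+6.
P(M+6) = C(3,3) × 0.1694^0 × 0.8306^3 = 1 × 1.0000 × 0.57302792 = 0.573028 (base)
P(M) = C(3,0) × 0.1694^3 × 0.8306^0 = 1 × 0.00486116 × 1.0000 = 0.004861
Relative intensity = 0.004861 / 0.573028 × 100 = 0.85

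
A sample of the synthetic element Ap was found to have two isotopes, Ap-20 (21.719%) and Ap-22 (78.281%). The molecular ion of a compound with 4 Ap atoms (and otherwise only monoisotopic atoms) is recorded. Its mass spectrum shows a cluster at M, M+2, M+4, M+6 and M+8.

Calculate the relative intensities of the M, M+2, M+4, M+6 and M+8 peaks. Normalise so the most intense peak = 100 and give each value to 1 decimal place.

Each Ap atom is independently Ap-20 (p = 0.21719) or Ap-22 (q = 0.78281); the cluster is the binomial expansion (p + q)^4.
P(M) = 0.21719^4 = 0.002225
P(M+2) = 4 × 0.21719^3 × 0.78281^1 = 0.032080
P(M+4) = 6 × 0.21719^2 × 0.78281^2 = 0.173438
P(M+6) = 4 × 0.21719^1 × 0.78281^3 = 0.416744
P(M+8) = 0.78281^4 = 0.375513
The M+6 peak is largest (0.416744); scaling to 100 gives 0.5 : 7.7 : 41.6 : 100.0 : 90.1.

0.5 : 7.7 : 41.6 : 100.0 : 90.1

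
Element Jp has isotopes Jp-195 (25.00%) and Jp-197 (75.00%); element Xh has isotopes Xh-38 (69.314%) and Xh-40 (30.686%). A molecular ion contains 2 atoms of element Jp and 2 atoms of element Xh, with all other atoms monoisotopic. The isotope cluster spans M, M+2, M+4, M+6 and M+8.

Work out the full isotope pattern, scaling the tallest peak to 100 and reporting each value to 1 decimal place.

Element Jp pattern (n=2): 0.0625 : 0.3750 : 0.5625
Element Xh pattern (n=2): 0.48044306 : 0.42539388 : 0.09416306
Convolve the two distributions (both contribute in 2-u steps):
  M: 0.0625×0.48044306 = 0.030028
  M+2: 0.0625×0.42539388 + 0.3750×0.48044306 = 0.206753
  M+4: 0.0625×0.09416306 + 0.3750×0.42539388 + 0.5625×0.48044306 = 0.435657
  M+6: 0.3750×0.09416306 + 0.5625×0.42539388 = 0.274595
  M+8: 0.5625×0.09416306 = 0.052967
Scale to base peak (0.435657) = 100: 6.9 : 47.5 : 100.0 : 63.0 : 12.2

6.9 : 47.5 : 100.0 : 63.0 : 12.2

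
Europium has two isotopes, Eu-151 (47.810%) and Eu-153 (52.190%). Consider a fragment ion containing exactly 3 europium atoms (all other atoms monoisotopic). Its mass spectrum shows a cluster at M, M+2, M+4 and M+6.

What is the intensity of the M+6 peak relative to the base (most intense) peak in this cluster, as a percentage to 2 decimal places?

(0.47810 + 0.52190)^3 gives M 0.1093, M+2 0.3579, M+4 0.3907, M+6 0.1422; the largest is M+4.
P(M+4) = C(3,2) × 0.47810^1 × 0.52190^2 = 3 × 0.4781 × 0.27237961 = 0.390674 (base)
P(M+6) = C(3,3) × 0.47810^0 × 0.52190^3 = 1 × 1.0000 × 0.14215492 = 0.142155
Relative intensity = 0.142155 / 0.390674 × 100 = 36.39

36.39%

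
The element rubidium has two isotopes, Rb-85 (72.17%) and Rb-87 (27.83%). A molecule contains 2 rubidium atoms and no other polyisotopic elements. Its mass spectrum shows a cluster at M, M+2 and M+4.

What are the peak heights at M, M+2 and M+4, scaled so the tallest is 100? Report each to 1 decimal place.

100.0 : 77.1 : 14.9

The 2 Rb atoms are independent, so intensities follow the terms of (0.7217 + 0.2783)^2.
P(M) = 0.7217^2 = 0.520851
P(M+2) = 2 × 0.7217^1 × 0.2783^1 = 0.401698
P(M+4) = 0.2783^2 = 0.077451
The M peak is largest (0.520851); scaling to 100 gives 100.0 : 77.1 : 14.9.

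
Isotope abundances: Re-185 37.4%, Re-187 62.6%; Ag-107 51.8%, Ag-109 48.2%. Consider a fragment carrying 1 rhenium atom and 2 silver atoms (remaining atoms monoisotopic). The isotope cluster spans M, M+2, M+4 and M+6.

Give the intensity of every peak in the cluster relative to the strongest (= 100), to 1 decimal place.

25.1 : 88.8 : 100.0 : 36.4

Rhenium pattern (n=1): 0.3740 : 0.6260
Silver pattern (n=2): 0.268324 : 0.499352 : 0.232324
Convolve the two distributions (both contribute in 2-u steps):
  M: 0.3740×0.268324 = 0.100353
  M+2: 0.3740×0.499352 + 0.6260×0.268324 = 0.354728
  M+4: 0.3740×0.232324 + 0.6260×0.499352 = 0.399484
  M+6: 0.6260×0.232324 = 0.145435
Scale to base peak (0.399484) = 100: 25.1 : 88.8 : 100.0 : 36.4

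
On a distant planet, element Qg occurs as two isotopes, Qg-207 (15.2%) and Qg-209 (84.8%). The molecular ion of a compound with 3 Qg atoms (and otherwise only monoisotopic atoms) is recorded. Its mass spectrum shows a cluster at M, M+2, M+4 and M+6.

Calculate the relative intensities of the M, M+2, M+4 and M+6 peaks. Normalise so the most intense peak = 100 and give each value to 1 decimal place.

0.6 : 9.6 : 53.8 : 100.0

The 3 Qg atoms are independent, so intensities follow the terms of (0.152 + 0.848)^3.
P(M) = 0.152^3 = 0.003512
P(M+2) = 3 × 0.152^2 × 0.848^1 = 0.058777
P(M+4) = 3 × 0.152^1 × 0.848^2 = 0.327911
P(M+6) = 0.848^3 = 0.609800
The M+6 peak is largest (0.609800); scaling to 100 gives 0.6 : 9.6 : 53.8 : 100.0.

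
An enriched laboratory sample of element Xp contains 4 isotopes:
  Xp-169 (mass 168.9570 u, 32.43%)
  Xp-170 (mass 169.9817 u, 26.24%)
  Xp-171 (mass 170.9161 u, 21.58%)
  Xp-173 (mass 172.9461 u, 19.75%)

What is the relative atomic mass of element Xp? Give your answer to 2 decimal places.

170.44 u

Weight each isotope mass by its fractional abundance: 0.3243 × 168.9570 + 0.2624 × 169.9817 + 0.2158 × 170.9161 + 0.1975 × 172.9461
= 54.79276 + 44.60320 + 36.88369 + 34.15685 = 170.43650 u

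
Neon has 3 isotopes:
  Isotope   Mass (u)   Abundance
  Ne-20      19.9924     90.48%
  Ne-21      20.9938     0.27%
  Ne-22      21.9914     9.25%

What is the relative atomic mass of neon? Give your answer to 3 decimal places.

Average mass = Σ (abundance × isotope mass) = 0.9048 × 19.9924 + 0.0027 × 20.9938 + 0.0925 × 21.9914
= 18.08912 + 0.05668 + 2.03420 = 20.18000 u

20.180 u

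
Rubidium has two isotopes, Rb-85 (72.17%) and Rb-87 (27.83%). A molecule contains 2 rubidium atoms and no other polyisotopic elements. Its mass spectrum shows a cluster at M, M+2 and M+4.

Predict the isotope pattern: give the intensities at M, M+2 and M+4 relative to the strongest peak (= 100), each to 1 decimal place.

Each Rb atom is independently Rb-85 (p = 0.7217) or Rb-87 (q = 0.2783); the cluster is the binomial expansion (p + q)^2.
P(M) = 0.7217^2 = 0.520851
P(M+2) = 2 × 0.7217^1 × 0.2783^1 = 0.401698
P(M+4) = 0.2783^2 = 0.077451
The M peak is largest (0.520851); scaling to 100 gives 100.0 : 77.1 : 14.9.

100.0 : 77.1 : 14.9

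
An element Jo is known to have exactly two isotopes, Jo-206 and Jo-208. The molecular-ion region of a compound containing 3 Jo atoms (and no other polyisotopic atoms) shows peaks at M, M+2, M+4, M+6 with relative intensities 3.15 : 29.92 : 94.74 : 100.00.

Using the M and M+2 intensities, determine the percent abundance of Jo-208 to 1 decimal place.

76.0%

Write p for the Jo-206 fraction. I(M+2)/I(M) = [C(3,1)·p^2·(1−p)] / p^3 = 3·(1−p)/p = 29.92/3.15 = 9.4984
(1−p)/p = 9.4984/3 = 3.1661  ⇒  p = 1/(1 + 3.1661) = 0.2400
Jo-206: 24.0%, Jo-208: 76.0%.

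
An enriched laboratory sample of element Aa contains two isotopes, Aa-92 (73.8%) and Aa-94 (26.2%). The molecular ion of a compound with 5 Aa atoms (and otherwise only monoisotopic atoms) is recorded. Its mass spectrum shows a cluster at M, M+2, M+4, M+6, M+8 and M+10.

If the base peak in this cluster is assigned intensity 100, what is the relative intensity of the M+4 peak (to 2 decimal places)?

71.00

Binomial terms of (0.738 + 0.262)^5: M 0.2189, M+2 0.3886, M+4 0.2759, M+6 0.0980, M+8 0.0174, M+10 0.0012 → M+2 is the base peak.
P(M+2) = C(5,1) × 0.738^4 × 0.262^1 = 5 × 0.29663709 × 0.2620 = 0.388595 (base)
P(M+4) = C(5,2) × 0.738^3 × 0.262^2 = 10 × 0.40194727 × 0.068644 = 0.275913
Relative intensity = 0.275913 / 0.388595 × 100 = 71.00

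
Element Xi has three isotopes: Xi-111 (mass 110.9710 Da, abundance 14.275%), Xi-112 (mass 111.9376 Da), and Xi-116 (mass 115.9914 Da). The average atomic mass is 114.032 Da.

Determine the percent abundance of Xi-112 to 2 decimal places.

The remaining 85.725% is split between Xi-112 (fraction x) and Xi-116 (fraction 0.85725 − x).
Substituting: 111.9376x + 115.9914(0.85725 − x) = 98.19088975
(111.9376 − 115.9914)x = -1.2427379  ⇒  x = 0.30656, y = 0.55069
Xi-112: 30.66%, Xi-116: 55.07%.

30.66%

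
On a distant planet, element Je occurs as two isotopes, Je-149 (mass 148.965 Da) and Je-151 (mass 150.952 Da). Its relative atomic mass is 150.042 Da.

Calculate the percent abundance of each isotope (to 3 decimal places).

Je-149: 45.798%, Je-151: 54.202%

Let x be the fractional abundance of Je-149; then Je-151 has abundance 1 − x.
148.965·x + 150.952·(1 − x) = 150.042
(148.965 − 150.952)·x = 150.042 − 150.952
x = -0.910 / -1.987 = 0.45798 → 45.798% Je-149, 54.202% Je-151.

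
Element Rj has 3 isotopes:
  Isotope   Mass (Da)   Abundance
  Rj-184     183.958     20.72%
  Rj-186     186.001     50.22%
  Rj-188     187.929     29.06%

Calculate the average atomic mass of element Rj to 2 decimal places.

186.14 Da

Weight each isotope mass by its fractional abundance: 0.2072 × 183.958 + 0.5022 × 186.001 + 0.2906 × 187.929
= 38.1161 + 93.4097 + 54.6122 = 186.1380 Da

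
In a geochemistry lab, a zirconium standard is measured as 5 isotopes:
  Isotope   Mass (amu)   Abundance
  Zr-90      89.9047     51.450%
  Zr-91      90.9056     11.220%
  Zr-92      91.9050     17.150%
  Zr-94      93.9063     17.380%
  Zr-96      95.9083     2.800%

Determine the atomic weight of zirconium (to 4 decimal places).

91.2236 amu

Average mass = Σ (abundance × isotope mass) = 0.51450 × 89.9047 + 0.11220 × 90.9056 + 0.17150 × 91.9050 + 0.17380 × 93.9063 + 0.02800 × 95.9083
= 46.25597 + 10.19961 + 15.76171 + 16.32091 + 2.68543 = 91.22363 amu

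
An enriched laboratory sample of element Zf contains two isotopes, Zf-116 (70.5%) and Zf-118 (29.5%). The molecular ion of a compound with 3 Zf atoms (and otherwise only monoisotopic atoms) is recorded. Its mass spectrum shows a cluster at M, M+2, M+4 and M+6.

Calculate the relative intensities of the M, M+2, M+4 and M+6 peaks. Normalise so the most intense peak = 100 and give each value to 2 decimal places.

79.66 : 100.00 : 41.84 : 5.84

The 3 Zf atoms are independent, so intensities follow the terms of (0.705 + 0.295)^3.
P(M) = 0.705^3 = 0.350403
P(M+2) = 3 × 0.705^2 × 0.295^1 = 0.439867
P(M+4) = 3 × 0.705^1 × 0.295^2 = 0.184058
P(M+6) = 0.295^3 = 0.025672
The M+2 peak is largest (0.439867); scaling to 100 gives 79.66 : 100.00 : 41.84 : 5.84.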